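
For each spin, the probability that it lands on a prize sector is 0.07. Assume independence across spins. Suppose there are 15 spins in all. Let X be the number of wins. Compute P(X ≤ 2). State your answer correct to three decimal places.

0.917

X ~ Binomial(15, 0.07); P(X ≤ 2) = Σ C(15,k) p^k (1−p)^(15−k) over k:
  k=0: C(15,0)·0.07^0·0.93^15 = 0.33670
  k=1: C(15,1)·0.07^1·0.93^14 = 0.38015
  k=2: C(15,2)·0.07^2·0.93^13 = 0.20029
Total = 0.91714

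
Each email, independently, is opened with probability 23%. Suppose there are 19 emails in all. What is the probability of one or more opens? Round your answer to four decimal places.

0.9930

P(at least one) = 1 − P(none) = 1 − (1 − 0.23)^19
= 1 − 0.006971 = 0.993029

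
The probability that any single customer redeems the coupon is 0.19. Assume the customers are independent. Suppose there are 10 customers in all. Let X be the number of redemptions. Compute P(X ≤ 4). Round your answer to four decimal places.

0.9734

X ~ Binomial(10, 0.19); P(X ≤ 4) = Σ C(10,k) p^k (1−p)^(10−k) over k:
  k=0: C(10,0)·0.19^0·0.81^10 = 0.121577
  k=1: C(10,1)·0.19^1·0.81^9 = 0.285180
  k=2: C(10,2)·0.19^2·0.81^8 = 0.301023
  k=3: C(10,3)·0.19^3·0.81^7 = 0.188294
  k=4: C(10,4)·0.19^4·0.81^6 = 0.077294
Total = 0.973368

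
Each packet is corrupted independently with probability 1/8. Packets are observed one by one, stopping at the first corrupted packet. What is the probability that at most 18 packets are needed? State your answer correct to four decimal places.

0.9096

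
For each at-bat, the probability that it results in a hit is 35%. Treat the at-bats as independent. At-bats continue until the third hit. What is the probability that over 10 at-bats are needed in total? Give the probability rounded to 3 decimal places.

Needing more than 10 at-bats ⇔ fewer than 3 successes in the first 10. With X ~ Binomial(10, 0.35), P(Y > 10) = P(X ≤ 2).
  k=0: C(10,0)·0.35^0·0.65^10 = 0.01346
  k=1: C(10,1)·0.35^1·0.65^9 = 0.07249
  k=2: C(10,2)·0.35^2·0.65^8 = 0.17565
P(X ≤ 2) = 0.26161

0.262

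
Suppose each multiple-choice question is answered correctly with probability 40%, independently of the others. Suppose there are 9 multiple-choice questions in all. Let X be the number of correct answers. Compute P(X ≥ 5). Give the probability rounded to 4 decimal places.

X ~ Binomial(9, 0.40); P(X ≥ 5) = Σ C(9,k) p^k (1−p)^(9−k) over k:
  k=5: C(9,5)·0.40^5·0.60^4 = 0.167215
  k=6: C(9,6)·0.40^6·0.60^3 = 0.074318
  k=7: C(9,7)·0.40^7·0.60^2 = 0.021234
  k=8: C(9,8)·0.40^8·0.60^1 = 0.003539
  k=9: C(9,9)·0.40^9·0.60^0 = 0.000262
Total = 0.266568

0.2666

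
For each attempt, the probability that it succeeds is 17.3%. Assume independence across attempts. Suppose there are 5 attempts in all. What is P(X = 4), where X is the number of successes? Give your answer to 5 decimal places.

X ~ Binomial(n=5, p=0.173).
P(X=4) = C(5,4) · p^4 · (1−p)^1
= 5 · 0.00089575 · 0.827 = 0.0037039

0.00370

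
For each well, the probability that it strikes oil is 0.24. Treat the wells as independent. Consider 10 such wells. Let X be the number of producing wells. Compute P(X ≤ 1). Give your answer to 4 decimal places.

0.2673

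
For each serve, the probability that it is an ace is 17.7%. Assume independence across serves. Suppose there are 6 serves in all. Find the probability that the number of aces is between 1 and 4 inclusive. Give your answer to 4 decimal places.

X ~ Binomial(6, 0.177); P(1 ≤ X ≤ 4) = Σ C(6,k) p^k (1−p)^(6−k) over k:
  k=1: C(6,1)·0.177^1·0.823^5 = 0.400981
  k=2: C(6,2)·0.177^2·0.823^4 = 0.215594
  k=3: C(6,3)·0.177^3·0.823^3 = 0.061823
  k=4: C(6,4)·0.177^4·0.823^2 = 0.009972
Total = 0.688370

0.6884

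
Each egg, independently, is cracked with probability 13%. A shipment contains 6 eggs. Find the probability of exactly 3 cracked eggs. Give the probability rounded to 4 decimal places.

0.0289

X ~ Binomial(n=6, p=0.13).
P(X=3) = C(6,3) · p^3 · (1−p)^3
= 20 · 0.002197 · 0.6585 = 0.028935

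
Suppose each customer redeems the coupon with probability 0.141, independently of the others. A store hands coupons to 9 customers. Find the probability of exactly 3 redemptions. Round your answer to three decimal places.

0.095

X ~ Binomial(n=9, p=0.141).
P(X=3) = C(9,3) · p^3 · (1−p)^6
= 84 · 0.0028032 · 0.40175 = 0.09460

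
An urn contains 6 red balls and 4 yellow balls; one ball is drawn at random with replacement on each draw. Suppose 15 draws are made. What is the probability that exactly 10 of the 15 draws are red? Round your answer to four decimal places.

0.1859

X ~ Binomial(n=15, p=0.60).
P(X=10) = C(15,10) · p^10 · (1−p)^5
= 3003 · 0.0060466 · 0.01024 = 0.185938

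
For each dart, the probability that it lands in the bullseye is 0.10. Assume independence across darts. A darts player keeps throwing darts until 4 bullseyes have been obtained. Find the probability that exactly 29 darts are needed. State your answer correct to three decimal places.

0.024

Y = trial on which the fourth success occurs; negative binomial, r=4, p=0.10.
P(Y=29) = C(28,3) · p^4 · (1−p)^25
= 3276 · 0.0001 · 0.07179 = 0.02352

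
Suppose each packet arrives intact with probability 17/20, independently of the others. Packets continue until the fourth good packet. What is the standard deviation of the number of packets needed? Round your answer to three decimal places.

0.911

Y = total packets until the fourth success; negative binomial with r=4, p=0.85.
SD(Y) = √[r(1−p)/p²] = √(0.83045) = 0.91129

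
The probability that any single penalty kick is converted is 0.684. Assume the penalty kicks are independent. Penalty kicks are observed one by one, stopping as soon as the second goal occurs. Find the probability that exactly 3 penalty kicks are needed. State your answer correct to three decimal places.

0.296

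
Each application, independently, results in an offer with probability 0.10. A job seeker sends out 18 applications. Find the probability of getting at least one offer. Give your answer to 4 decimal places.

P(at least one) = 1 − P(none) = 1 − (1 − 0.10)^18
= 1 − 0.150095 = 0.849905

0.8499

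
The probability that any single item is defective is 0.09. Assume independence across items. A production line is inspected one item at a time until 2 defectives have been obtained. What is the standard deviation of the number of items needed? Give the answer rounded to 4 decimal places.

14.9897

Y = total items until the second success; negative binomial with r=2, p=0.09.
SD(Y) = √[r(1−p)/p²] = √(224.691358) = 14.989708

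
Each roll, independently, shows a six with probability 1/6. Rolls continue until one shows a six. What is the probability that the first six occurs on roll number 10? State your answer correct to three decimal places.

Geometric (trials to first success), p = 0.166667.
P(Y = 10) = (1−p)^9 · p = 0.19381 · 0.166667 = 0.03230

0.032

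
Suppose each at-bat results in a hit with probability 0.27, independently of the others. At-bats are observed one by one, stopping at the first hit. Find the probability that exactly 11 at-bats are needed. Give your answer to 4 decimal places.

0.0116

Geometric (trials to first success), p = 0.27.
P(Y = 11) = (1−p)^10 · p = 0.042976 · 0.27 = 0.011604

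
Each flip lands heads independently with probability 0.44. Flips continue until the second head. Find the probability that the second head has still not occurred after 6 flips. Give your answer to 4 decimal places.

0.1762

Needing more than 6 flips ⇔ fewer than 2 successes in the first 6. With X ~ Binomial(6, 0.44), P(Y > 6) = P(X ≤ 1).
  k=0: C(6,0)·0.44^0·0.56^6 = 0.030841
  k=1: C(6,1)·0.44^1·0.56^5 = 0.145393
P(X ≤ 1) = 0.176234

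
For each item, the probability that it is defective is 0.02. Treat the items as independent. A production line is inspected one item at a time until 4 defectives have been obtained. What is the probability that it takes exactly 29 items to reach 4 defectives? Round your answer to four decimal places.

Y = trial on which the fourth success occurs; negative binomial, r=4, p=0.02.
P(Y=29) = C(28,3) · p^4 · (1−p)^25
= 3276 · 1.6e-07 · 0.60346 = 0.000316

0.0003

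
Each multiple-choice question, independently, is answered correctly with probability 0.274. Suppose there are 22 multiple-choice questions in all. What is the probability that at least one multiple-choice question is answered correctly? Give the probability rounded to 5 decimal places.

P(at least one) = 1 − P(none) = 1 − (1 − 0.274)^22
= 1 − 0.0008722 = 0.9991278

0.99913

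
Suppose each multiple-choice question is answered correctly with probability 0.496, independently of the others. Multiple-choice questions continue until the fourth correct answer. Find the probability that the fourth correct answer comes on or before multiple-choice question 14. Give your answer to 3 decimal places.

0.969

Finishing within 14 multiple-choice questions ⇔ at least 4 successes in the first 14. With X ~ Binomial(14, 0.496), P(Y ≤ 14) = 1 − P(X ≤ 3).
  k=0: C(14,0)·0.496^0·0.504^14 = 0.00007
  k=1: C(14,1)·0.496^1·0.504^13 = 0.00094
  k=2: C(14,2)·0.496^2·0.504^12 = 0.00601
  k=3: C(14,3)·0.496^3·0.504^11 = 0.02367
1 − 0.03070 = 0.96930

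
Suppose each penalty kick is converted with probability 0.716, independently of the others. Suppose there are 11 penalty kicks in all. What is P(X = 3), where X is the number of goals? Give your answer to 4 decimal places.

0.0026

X ~ Binomial(n=11, p=0.716).
P(X=3) = C(11,3) · p^3 · (1−p)^8
= 165 · 0.36706 · 4.232e-05 = 0.002563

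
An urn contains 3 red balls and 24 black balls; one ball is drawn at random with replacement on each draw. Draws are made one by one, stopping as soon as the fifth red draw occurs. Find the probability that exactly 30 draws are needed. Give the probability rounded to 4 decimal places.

Y = trial on which the fifth success occurs; negative binomial, r=5, p=0.111111.
P(Y=30) = C(29,4) · p^5 · (1−p)^25
= 23751 · 1.6935e-05 · 0.052624 = 0.021167

0.0212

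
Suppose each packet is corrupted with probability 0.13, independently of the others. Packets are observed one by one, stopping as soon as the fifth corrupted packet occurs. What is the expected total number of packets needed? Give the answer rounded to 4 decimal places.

38.4615

Y = total packets until the fifth success; negative binomial with r=5, p=0.13.
E[Y] = r / p = 5 / 0.13 = 38.461538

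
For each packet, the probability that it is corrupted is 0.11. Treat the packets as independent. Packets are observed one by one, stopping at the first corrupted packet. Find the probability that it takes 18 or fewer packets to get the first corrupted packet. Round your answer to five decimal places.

0.87725

Y = number of packets to the first success; geometric, p = 0.11.
P(Y ≤ 18) = 1 − (1−p)^18 = 1 − 0.1227496 = 0.8772504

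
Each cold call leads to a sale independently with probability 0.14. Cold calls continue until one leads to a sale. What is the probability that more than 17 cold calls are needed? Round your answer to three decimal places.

Y = number of cold calls to the first success; geometric, p = 0.14.
P(Y > 17) = P(first 17 all fail) = (1−p)^17 = 0.07700

0.077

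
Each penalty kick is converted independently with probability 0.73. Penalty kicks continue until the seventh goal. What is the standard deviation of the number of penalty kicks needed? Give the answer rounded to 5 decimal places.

Y = total penalty kicks until the seventh success; negative binomial with r=7, p=0.73.
SD(Y) = √[r(1−p)/p²] = √(3.5466316) = 1.8832503

1.88325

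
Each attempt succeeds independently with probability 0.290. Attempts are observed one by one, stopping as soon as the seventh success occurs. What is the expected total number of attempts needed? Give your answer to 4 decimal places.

Y = total attempts until the seventh success; negative binomial with r=7, p=0.29.
E[Y] = r / p = 7 / 0.29 = 24.137931

24.1379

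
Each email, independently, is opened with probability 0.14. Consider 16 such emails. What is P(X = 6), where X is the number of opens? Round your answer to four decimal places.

0.0133

X ~ Binomial(n=16, p=0.14).
P(X=6) = C(16,6) · p^6 · (1−p)^10
= 8008 · 7.5295e-06 · 0.2213 = 0.013344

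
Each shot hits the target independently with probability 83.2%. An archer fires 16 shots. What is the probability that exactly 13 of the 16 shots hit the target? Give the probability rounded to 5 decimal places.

X ~ Binomial(n=16, p=0.832).
P(X=13) = C(16,13) · p^13 · (1−p)^3
= 560 · 0.091538 · 0.0047416 = 0.2430631

0.24306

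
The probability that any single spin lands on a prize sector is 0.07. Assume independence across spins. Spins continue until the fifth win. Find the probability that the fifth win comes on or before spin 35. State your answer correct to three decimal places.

Finishing within 35 spins ⇔ at least 5 successes in the first 35. With X ~ Binomial(35, 0.07), P(Y ≤ 35) = 1 − P(X ≤ 4).
  k=0: C(35,0)·0.07^0·0.93^35 = 0.07887
  k=1: C(35,1)·0.07^1·0.93^34 = 0.20777
  k=2: C(35,2)·0.07^2·0.93^33 = 0.26586
  k=3: C(35,3)·0.07^3·0.93^32 = 0.22012
  k=4: C(35,4)·0.07^4·0.93^31 = 0.13254
1 − 0.90516 = 0.09484

0.095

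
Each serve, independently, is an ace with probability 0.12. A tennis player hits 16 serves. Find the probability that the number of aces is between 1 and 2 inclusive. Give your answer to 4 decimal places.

0.5708

X ~ Binomial(16, 0.12); P(1 ≤ X ≤ 2) = Σ C(16,k) p^k (1−p)^(16−k) over k:
  k=1: C(16,1)·0.12^1·0.88^15 = 0.282190
  k=2: C(16,2)·0.12^2·0.88^14 = 0.288603
Total = 0.570793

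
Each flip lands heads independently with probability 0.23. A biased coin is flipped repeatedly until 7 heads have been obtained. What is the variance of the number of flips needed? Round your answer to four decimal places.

101.8904

Y = total flips until the seventh success; negative binomial with r=7, p=0.23.
Var(Y) = r(1−p)/p² = 7·0.77 / 0.23² = 101.890359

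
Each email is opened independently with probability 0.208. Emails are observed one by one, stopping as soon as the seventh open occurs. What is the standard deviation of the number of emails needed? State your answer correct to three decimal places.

Y = total emails until the seventh success; negative binomial with r=7, p=0.208.
SD(Y) = √[r(1−p)/p²] = √(128.14349) = 11.32005

11.320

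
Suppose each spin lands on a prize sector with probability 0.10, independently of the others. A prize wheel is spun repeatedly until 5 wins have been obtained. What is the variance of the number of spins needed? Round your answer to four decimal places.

450.0000

Y = total spins until the fifth success; negative binomial with r=5, p=0.10.
Var(Y) = r(1−p)/p² = 5·0.90 / 0.10² = 450.000000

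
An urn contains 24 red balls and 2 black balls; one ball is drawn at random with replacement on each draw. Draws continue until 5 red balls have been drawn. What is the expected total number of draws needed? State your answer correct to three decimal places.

Y = total draws until the fifth success; negative binomial with r=5, p=0.923077.
E[Y] = r / p = 5 / 0.923077 = 5.41667

5.417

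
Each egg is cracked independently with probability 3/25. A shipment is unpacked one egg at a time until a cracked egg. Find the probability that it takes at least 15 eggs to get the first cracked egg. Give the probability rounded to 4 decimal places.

Y = number of eggs to the first success; geometric, p = 0.12.
P(Y > 14) = P(first 14 all fail) = (1−p)^14 = 0.167016

0.1670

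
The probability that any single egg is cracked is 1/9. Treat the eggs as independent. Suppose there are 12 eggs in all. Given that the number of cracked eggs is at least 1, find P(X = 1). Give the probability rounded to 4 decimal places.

X ~ Binomial(12, 0.111111). Want P(X=1 | X≥1) = P(X=1) / P(X≥1).
P(X=1) = C(12,1)·0.111111^1·0.888889^11 = 0.364973
P(X≥1) = 1 − 0.243315 = 0.756685
Ratio = 0.364973 / 0.756685 = 0.482332

0.4823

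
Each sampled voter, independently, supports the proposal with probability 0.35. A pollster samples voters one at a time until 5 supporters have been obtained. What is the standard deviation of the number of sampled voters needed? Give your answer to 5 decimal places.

5.15079

Y = total sampled voters until the fifth success; negative binomial with r=5, p=0.35.
SD(Y) = √[r(1−p)/p²] = √(26.5306122) = 5.1507875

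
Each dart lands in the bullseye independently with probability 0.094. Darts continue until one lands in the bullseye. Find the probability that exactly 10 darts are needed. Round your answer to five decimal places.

0.03866

Geometric (trials to first success), p = 0.094.
P(Y = 10) = (1−p)^9 · p = 0.4113 · 0.094 = 0.0386618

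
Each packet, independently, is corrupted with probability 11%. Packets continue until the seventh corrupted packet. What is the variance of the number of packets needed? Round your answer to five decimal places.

514.87603

Y = total packets until the seventh success; negative binomial with r=7, p=0.11.
Var(Y) = r(1−p)/p² = 7·0.89 / 0.11² = 514.8760331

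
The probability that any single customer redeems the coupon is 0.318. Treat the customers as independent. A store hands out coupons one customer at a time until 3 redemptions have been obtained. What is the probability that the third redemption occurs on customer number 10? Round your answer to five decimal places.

Y = trial on which the third success occurs; negative binomial, r=3, p=0.318.
P(Y=10) = C(9,2) · p^3 · (1−p)^7
= 36 · 0.032157 · 0.068626 = 0.0794464

0.07945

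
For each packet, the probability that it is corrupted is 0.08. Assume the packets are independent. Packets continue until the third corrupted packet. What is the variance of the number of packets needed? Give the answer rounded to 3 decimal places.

431.250

Y = total packets until the third success; negative binomial with r=3, p=0.08.
Var(Y) = r(1−p)/p² = 3·0.92 / 0.08² = 431.25000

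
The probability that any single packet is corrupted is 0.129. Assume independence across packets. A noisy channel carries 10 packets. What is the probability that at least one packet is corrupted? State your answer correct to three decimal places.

0.749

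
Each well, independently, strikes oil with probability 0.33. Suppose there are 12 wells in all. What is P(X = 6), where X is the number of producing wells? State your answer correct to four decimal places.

X ~ Binomial(n=12, p=0.33).
P(X=6) = C(12,6) · p^6 · (1−p)^6
= 924 · 0.0012915 · 0.090458 = 0.107945

0.1079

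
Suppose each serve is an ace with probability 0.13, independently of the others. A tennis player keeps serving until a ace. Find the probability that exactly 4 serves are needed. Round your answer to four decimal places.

0.0856

Geometric (trials to first success), p = 0.13.
P(Y = 4) = (1−p)^3 · p = 0.6585 · 0.13 = 0.085605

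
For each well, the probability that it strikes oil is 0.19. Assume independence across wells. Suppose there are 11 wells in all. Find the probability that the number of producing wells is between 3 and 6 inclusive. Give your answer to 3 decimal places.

0.348

X ~ Binomial(11, 0.19); P(3 ≤ X ≤ 6) = Σ C(11,k) p^k (1−p)^(11−k) over k:
  k=3: C(11,3)·0.19^3·0.81^8 = 0.20971
  k=4: C(11,4)·0.19^4·0.81^7 = 0.09838
  k=5: C(11,5)·0.19^5·0.81^6 = 0.03231
  k=6: C(11,6)·0.19^6·0.81^5 = 0.00758
Total = 0.34798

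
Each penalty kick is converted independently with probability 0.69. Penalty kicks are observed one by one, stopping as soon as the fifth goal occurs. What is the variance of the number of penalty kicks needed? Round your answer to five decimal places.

3.25562

Y = total penalty kicks until the fifth success; negative binomial with r=5, p=0.69.
Var(Y) = r(1−p)/p² = 5·0.31 / 0.69² = 3.2556186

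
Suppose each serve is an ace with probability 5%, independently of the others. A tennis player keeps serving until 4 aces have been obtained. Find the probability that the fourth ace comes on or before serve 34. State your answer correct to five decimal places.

0.08813

Finishing within 34 serves ⇔ at least 4 successes in the first 34. With X ~ Binomial(34, 0.05), P(Y ≤ 34) = 1 − P(X ≤ 3).
  k=0: C(34,0)·0.05^0·0.95^34 = 0.1748246
  k=1: C(34,1)·0.05^1·0.95^33 = 0.3128440
  k=2: C(34,2)·0.05^2·0.95^32 = 0.2716804
  k=3: C(34,3)·0.05^3·0.95^31 = 0.1525223
1 − 0.9118713 = 0.0881287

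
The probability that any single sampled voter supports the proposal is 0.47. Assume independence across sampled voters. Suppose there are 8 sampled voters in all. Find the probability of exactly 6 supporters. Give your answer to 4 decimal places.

0.0848

X ~ Binomial(n=8, p=0.47).
P(X=6) = C(8,6) · p^6 · (1−p)^2
= 28 · 0.010779 · 0.2809 = 0.084781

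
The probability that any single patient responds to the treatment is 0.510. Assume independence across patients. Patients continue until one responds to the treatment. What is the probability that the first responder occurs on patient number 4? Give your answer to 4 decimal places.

0.0600

Geometric (trials to first success), p = 0.51.
P(Y = 4) = (1−p)^3 · p = 0.11765 · 0.51 = 0.060001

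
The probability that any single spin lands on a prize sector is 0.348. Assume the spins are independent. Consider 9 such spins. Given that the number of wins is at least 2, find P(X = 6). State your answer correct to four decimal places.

X ~ Binomial(9, 0.348). Want P(X=6 | X≥2) = P(X=6) / P(X≥2).
P(X=6) = C(9,6)·0.348^6·0.652^3 = 0.041352
P(X≥2) = 1 − 0.021293 − 0.102283 = 0.876425
Ratio = 0.041352 / 0.876425 = 0.047183

0.0472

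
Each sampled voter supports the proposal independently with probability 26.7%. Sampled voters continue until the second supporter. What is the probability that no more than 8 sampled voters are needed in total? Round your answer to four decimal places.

Finishing within 8 sampled voters ⇔ at least 2 successes in the first 8. With X ~ Binomial(8, 0.267), P(Y ≤ 8) = 1 − P(X ≤ 1).
  k=0: C(8,0)·0.267^0·0.733^8 = 0.083336
  k=1: C(8,1)·0.267^1·0.733^7 = 0.242845
1 − 0.326181 = 0.673819

0.6738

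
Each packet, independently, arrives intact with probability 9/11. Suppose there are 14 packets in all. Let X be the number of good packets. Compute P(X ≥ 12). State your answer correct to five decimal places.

X ~ Binomial(14, 0.818182); P(X ≥ 12) = Σ C(14,k) p^k (1−p)^(14−k) over k:
  k=12: C(14,12)·0.818182^12·0.181818^2 = 0.2707160
  k=13: C(14,13)·0.818182^13·0.181818^1 = 0.1874188
  k=14: C(14,14)·0.818182^14·0.181818^0 = 0.0602417
Total = 0.5183765

0.51838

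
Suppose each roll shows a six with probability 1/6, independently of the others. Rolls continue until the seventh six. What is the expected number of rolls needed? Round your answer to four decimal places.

Y = total rolls until the seventh success; negative binomial with r=7, p=0.166667.
E[Y] = r / p = 7 / 0.166667 = 42.000000

42.0000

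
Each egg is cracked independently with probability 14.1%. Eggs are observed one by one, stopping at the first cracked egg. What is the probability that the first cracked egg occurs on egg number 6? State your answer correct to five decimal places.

Geometric (trials to first success), p = 0.141.
P(Y = 6) = (1−p)^5 · p = 0.4677 · 0.141 = 0.0659455

0.06595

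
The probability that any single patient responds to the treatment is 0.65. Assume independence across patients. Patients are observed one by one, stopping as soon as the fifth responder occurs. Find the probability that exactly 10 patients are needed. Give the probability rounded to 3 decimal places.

0.077

Y = trial on which the fifth success occurs; negative binomial, r=5, p=0.65.
P(Y=10) = C(9,4) · p^5 · (1−p)^5
= 126 · 0.11603 · 0.0052522 = 0.07679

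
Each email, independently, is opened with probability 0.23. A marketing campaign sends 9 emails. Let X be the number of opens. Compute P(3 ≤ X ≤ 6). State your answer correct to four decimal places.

0.3426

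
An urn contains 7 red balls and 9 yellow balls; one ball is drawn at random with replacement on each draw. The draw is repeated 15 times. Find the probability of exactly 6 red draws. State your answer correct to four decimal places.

0.1979

X ~ Binomial(n=15, p=0.4375).
P(X=6) = C(15,6) · p^6 · (1−p)^9
= 5005 · 0.0070124 · 0.0056377 = 0.197868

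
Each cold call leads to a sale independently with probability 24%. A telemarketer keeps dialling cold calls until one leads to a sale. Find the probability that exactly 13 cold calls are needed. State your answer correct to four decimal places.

0.0089

Geometric (trials to first success), p = 0.24.
P(Y = 13) = (1−p)^12 · p = 0.037133 · 0.24 = 0.008912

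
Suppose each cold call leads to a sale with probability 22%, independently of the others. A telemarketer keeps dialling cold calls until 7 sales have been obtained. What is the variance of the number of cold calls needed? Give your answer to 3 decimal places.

112.810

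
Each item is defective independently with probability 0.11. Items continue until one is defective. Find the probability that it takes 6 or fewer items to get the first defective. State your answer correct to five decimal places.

Y = number of items to the first success; geometric, p = 0.11.
P(Y ≤ 6) = 1 − (1−p)^6 = 1 − 0.4969813 = 0.5030187

0.50302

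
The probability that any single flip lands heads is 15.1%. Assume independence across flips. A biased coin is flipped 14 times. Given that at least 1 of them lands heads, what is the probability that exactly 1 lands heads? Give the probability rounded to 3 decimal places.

X ~ Binomial(14, 0.151). Want P(X=1 | X≥1) = P(X=1) / P(X≥1).
P(X=1) = C(14,1)·0.151^1·0.849^13 = 0.25171
P(X≥1) = 1 − 0.10109 = 0.89891
Ratio = 0.25171 / 0.89891 = 0.28002

0.280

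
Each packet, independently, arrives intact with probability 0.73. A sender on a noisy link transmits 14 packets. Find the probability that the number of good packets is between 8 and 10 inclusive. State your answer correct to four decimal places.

0.4916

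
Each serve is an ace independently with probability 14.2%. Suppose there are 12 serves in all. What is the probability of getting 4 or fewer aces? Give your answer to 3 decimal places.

0.981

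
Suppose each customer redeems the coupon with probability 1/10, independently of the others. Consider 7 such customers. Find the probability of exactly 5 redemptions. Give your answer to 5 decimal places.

X ~ Binomial(n=7, p=0.10).
P(X=5) = C(7,5) · p^5 · (1−p)^2
= 21 · 1e-05 · 0.81 = 0.0001701

0.00017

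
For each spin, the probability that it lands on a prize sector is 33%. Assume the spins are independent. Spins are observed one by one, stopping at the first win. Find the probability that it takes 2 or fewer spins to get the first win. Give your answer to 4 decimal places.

Y = number of spins to the first success; geometric, p = 0.33.
P(Y ≤ 2) = 1 − (1−p)^2 = 1 − 0.448900 = 0.551100

0.5511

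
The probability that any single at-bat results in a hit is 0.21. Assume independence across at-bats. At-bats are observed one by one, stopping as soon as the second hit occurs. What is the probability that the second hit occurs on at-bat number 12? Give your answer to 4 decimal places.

Y = trial on which the second success occurs; negative binomial, r=2, p=0.21.
P(Y=12) = C(11,1) · p^2 · (1−p)^10
= 11 · 0.0441 · 0.094683 = 0.045931

0.0459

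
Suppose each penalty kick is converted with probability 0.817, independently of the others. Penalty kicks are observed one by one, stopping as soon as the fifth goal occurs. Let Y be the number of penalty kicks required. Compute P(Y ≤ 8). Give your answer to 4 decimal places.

0.9580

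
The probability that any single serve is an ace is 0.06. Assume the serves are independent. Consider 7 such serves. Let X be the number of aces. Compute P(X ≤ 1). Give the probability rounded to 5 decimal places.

X ~ Binomial(7, 0.06); P(X ≤ 1) = Σ C(7,k) p^k (1−p)^(7−k) over k:
  k=0: C(7,0)·0.06^0·0.94^7 = 0.6484776
  k=1: C(7,1)·0.06^1·0.94^6 = 0.2897453
Total = 0.9382229

0.93822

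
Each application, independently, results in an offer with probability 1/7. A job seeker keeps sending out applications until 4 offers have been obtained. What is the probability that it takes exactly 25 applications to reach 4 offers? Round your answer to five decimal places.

0.03311

Y = trial on which the fourth success occurs; negative binomial, r=4, p=0.142857.
P(Y=25) = C(24,3) · p^4 · (1−p)^21
= 2024 · 0.00041649 · 0.039275 = 0.0331082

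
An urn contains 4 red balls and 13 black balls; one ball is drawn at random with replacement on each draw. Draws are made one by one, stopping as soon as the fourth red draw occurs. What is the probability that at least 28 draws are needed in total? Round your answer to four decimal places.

0.0913

Needing more than 27 draws ⇔ fewer than 4 successes in the first 27. With X ~ Binomial(27, 0.235294), P(Y > 27) = P(X ≤ 3).
  k=0: C(27,0)·0.235294^0·0.764706^27 = 0.000715
  k=1: C(27,1)·0.235294^1·0.764706^26 = 0.005941
  k=2: C(27,2)·0.235294^2·0.764706^25 = 0.023762
  k=3: C(27,3)·0.235294^3·0.764706^24 = 0.060929
P(X ≤ 3) = 0.091347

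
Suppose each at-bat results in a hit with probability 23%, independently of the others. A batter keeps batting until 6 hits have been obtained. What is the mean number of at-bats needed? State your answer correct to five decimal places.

Y = total at-bats until the sixth success; negative binomial with r=6, p=0.23.
E[Y] = r / p = 6 / 0.23 = 26.0869565

26.08696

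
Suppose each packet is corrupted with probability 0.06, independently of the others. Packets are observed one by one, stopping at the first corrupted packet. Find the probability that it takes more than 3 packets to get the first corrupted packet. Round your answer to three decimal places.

Y = number of packets to the first success; geometric, p = 0.06.
P(Y > 3) = P(first 3 all fail) = (1−p)^3 = 0.83058

0.831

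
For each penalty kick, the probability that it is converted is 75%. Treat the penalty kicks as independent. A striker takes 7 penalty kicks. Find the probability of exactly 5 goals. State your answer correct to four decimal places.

X ~ Binomial(n=7, p=0.75).
P(X=5) = C(7,5) · p^5 · (1−p)^2
= 21 · 0.2373 · 0.0625 = 0.311462

0.3115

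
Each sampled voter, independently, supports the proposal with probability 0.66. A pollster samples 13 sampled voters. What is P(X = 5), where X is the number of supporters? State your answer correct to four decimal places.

0.0288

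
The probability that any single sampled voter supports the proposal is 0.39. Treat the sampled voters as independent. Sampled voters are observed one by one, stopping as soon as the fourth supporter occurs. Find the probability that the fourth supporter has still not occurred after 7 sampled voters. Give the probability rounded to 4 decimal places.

Needing more than 7 sampled voters ⇔ fewer than 4 successes in the first 7. With X ~ Binomial(7, 0.39), P(Y > 7) = P(X ≤ 3).
  k=0: C(7,0)·0.39^0·0.61^7 = 0.031427
  k=1: C(7,1)·0.39^1·0.61^6 = 0.140651
  k=2: C(7,2)·0.39^2·0.61^5 = 0.269773
  k=3: C(7,3)·0.39^3·0.61^4 = 0.287463
P(X ≤ 3) = 0.729313

0.7293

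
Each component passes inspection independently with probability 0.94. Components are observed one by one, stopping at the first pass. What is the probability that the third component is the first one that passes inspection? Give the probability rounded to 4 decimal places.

0.0034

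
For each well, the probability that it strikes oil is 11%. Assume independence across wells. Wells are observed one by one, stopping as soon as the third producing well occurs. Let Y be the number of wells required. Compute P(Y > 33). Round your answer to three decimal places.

0.281

Needing more than 33 wells ⇔ fewer than 3 successes in the first 33. With X ~ Binomial(33, 0.11), P(Y > 33) = P(X ≤ 2).
  k=0: C(33,0)·0.11^0·0.89^33 = 0.02137
  k=1: C(33,1)·0.11^1·0.89^32 = 0.08717
  k=2: C(33,2)·0.11^2·0.89^31 = 0.17239
P(X ≤ 2) = 0.28094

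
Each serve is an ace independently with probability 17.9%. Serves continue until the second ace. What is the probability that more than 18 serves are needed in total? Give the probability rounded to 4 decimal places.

Needing more than 18 serves ⇔ fewer than 2 successes in the first 18. With X ~ Binomial(18, 0.179), P(Y > 18) = P(X ≤ 1).
  k=0: C(18,0)·0.179^0·0.821^18 = 0.028719
  k=1: C(18,1)·0.179^1·0.821^17 = 0.112709
P(X ≤ 1) = 0.141429

0.1414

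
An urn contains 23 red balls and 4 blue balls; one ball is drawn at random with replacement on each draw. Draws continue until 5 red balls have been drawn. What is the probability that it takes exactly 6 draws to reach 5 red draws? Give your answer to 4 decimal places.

0.3323

Y = trial on which the fifth success occurs; negative binomial, r=5, p=0.851852.
P(Y=6) = C(5,4) · p^5 · (1−p)^1
= 5 · 0.44856 · 0.14815 = 0.332267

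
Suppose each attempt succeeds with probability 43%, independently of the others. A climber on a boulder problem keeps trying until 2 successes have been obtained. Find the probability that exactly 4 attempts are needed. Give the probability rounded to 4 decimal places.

Y = trial on which the second success occurs; negative binomial, r=2, p=0.43.
P(Y=4) = C(3,1) · p^2 · (1−p)^2
= 3 · 0.1849 · 0.3249 = 0.180222

0.1802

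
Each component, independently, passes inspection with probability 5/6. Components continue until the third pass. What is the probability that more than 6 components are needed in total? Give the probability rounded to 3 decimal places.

Needing more than 6 components ⇔ fewer than 3 successes in the first 6. With X ~ Binomial(6, 0.833333), P(Y > 6) = P(X ≤ 2).
  k=0: C(6,0)·0.833333^0·0.166667^6 = 0.00002
  k=1: C(6,1)·0.833333^1·0.166667^5 = 0.00064
  k=2: C(6,2)·0.833333^2·0.166667^4 = 0.00804
P(X ≤ 2) = 0.00870

0.009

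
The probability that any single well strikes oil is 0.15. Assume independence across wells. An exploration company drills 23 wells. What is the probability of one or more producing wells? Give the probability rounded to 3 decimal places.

0.976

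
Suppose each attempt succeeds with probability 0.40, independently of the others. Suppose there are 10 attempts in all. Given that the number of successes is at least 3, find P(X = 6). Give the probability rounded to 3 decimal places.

X ~ Binomial(10, 0.40). Want P(X=6 | X≥3) = P(X=6) / P(X≥3).
P(X=6) = C(10,6)·0.40^6·0.60^4 = 0.11148
P(X≥3) = 1 − 0.00605 − 0.04031 − 0.12093 = 0.83271
Ratio = 0.11148 / 0.83271 = 0.13387

0.134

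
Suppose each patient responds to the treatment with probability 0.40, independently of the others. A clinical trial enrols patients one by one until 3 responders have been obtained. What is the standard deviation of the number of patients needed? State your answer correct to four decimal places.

3.3541

Y = total patients until the third success; negative binomial with r=3, p=0.40.
SD(Y) = √[r(1−p)/p²] = √(11.250000) = 3.354102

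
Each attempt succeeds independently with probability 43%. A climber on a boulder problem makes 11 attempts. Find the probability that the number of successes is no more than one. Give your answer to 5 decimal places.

X ~ Binomial(11, 0.43); P(X ≤ 1) = Σ C(11,k) p^k (1−p)^(11−k) over k:
  k=0: C(11,0)·0.43^0·0.57^11 = 0.0020636
  k=1: C(11,1)·0.43^1·0.57^10 = 0.0171242
Total = 0.0191878

0.01919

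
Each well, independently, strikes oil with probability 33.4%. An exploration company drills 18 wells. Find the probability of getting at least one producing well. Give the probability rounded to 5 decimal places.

0.99934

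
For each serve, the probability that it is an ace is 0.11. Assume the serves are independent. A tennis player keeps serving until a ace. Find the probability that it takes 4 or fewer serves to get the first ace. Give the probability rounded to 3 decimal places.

0.373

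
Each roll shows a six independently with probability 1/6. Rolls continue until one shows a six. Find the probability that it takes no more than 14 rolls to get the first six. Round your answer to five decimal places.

0.92211

Y = number of rolls to the first success; geometric, p = 0.166667.
P(Y ≤ 14) = 1 − (1−p)^14 = 1 − 0.0778866 = 0.9221134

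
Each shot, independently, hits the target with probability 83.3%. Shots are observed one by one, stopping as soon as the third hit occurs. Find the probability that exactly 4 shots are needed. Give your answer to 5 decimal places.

0.28958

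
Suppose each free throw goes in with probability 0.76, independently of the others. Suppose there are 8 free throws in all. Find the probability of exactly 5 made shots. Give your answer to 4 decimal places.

0.1963

X ~ Binomial(n=8, p=0.76).
P(X=5) = C(8,5) · p^5 · (1−p)^3
= 56 · 0.25355 · 0.013824 = 0.196286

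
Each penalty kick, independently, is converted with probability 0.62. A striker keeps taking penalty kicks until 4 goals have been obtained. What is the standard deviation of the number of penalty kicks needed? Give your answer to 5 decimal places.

1.98852

Y = total penalty kicks until the fourth success; negative binomial with r=4, p=0.62.
SD(Y) = √[r(1−p)/p²] = √(3.9542144) = 1.9885206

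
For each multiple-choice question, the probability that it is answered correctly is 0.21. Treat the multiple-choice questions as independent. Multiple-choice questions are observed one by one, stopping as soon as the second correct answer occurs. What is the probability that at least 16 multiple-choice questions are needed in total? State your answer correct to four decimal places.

0.1453

Needing more than 15 multiple-choice questions ⇔ fewer than 2 successes in the first 15. With X ~ Binomial(15, 0.21), P(Y > 15) = P(X ≤ 1).
  k=0: C(15,0)·0.21^0·0.79^15 = 0.029134
  k=1: C(15,1)·0.21^1·0.79^14 = 0.116169
P(X ≤ 1) = 0.145303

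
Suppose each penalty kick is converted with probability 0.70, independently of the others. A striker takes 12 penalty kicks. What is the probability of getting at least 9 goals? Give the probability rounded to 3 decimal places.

0.493

X ~ Binomial(12, 0.70); P(X ≥ 9) = Σ C(12,k) p^k (1−p)^(12−k) over k:
  k=9: C(12,9)·0.70^9·0.30^3 = 0.23970
  k=10: C(12,10)·0.70^10·0.30^2 = 0.16779
  k=11: C(12,11)·0.70^11·0.30^1 = 0.07118
  k=12: C(12,12)·0.70^12·0.30^0 = 0.01384
Total = 0.49252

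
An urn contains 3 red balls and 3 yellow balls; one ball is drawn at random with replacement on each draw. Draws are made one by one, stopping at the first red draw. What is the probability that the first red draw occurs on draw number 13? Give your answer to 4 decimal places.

Geometric (trials to first success), p = 0.50.
P(Y = 13) = (1−p)^12 · p = 0.00024414 · 0.50 = 0.000122

0.0001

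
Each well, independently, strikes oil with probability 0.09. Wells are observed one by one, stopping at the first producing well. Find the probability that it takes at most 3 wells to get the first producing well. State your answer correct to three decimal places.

Y = number of wells to the first success; geometric, p = 0.09.
P(Y ≤ 3) = 1 − (1−p)^3 = 1 − 0.75357 = 0.24643

0.246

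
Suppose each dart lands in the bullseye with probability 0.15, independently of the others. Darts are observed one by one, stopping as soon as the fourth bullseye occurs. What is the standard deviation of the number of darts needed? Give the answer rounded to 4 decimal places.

12.2927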